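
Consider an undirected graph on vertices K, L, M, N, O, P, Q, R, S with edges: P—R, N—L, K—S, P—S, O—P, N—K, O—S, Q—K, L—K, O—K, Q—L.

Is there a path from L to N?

Explore from L.
Distance 1: reach K, N, Q.
Found N.

Yes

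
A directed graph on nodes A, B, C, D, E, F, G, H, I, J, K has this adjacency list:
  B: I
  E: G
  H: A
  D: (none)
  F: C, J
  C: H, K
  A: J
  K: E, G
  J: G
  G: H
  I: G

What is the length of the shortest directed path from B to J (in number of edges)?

5

Distance 0: B.
Distance 1: I.
Distance 2: G.
Distance 3: H.
Distance 4: A.
Distance 5: J — contains J.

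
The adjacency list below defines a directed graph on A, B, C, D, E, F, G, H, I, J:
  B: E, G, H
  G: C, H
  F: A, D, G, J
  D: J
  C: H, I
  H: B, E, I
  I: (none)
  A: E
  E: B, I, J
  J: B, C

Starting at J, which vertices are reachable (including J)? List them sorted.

B, C, E, G, H, I, J

Start at J.
Its neighbours: B, C.
Then their neighbours: E, G, H, I.
Nothing further is reachable.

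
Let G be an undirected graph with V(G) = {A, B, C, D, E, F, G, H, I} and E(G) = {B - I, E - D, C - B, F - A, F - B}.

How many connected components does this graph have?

From A: component {A, B, C, F, I}.
From D: component {D, E}.
From G: component {G}.
From H: component {H}.
That's 4 components.

4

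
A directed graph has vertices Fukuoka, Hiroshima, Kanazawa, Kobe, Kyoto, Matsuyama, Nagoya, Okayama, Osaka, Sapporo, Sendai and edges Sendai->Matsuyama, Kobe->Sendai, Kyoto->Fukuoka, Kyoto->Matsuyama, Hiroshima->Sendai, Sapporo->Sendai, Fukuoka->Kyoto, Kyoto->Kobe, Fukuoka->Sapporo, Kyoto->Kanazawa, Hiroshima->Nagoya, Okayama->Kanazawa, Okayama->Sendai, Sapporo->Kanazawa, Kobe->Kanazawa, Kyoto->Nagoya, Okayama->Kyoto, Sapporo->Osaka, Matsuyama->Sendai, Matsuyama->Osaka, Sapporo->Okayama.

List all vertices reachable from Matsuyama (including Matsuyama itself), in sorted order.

Matsuyama, Osaka, Sendai

Start at Matsuyama.
Its neighbours: Osaka, Sendai.
Nothing further is reachable.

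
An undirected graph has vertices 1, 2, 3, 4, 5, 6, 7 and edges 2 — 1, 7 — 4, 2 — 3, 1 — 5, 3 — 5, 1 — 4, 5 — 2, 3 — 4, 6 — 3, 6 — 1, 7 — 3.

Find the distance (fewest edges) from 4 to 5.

Distance 0: 4.
Distance 1: 1, 3, 7.
Distance 2: 2, 5, 6 — contains 5.

2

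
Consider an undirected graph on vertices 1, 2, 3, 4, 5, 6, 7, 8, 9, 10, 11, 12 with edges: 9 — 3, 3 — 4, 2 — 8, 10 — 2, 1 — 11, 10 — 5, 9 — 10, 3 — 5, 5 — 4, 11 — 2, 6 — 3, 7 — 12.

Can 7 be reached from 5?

Explore from 5.
Distance 1: reach 3, 4, 10.
Distance 2: reach 2, 6, 9.
Distance 3: reach 8, 11.
Distance 4: reach 1.
The search is exhausted without reaching 7; it lies in a different component.

No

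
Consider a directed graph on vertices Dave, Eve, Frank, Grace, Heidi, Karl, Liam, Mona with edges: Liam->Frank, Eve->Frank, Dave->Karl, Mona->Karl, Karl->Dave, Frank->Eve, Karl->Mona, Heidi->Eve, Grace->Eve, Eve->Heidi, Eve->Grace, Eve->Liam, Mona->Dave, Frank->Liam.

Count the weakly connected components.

2

From Dave: component {Dave, Karl, Mona}.
From Eve: component {Eve, Frank, Grace, Heidi, Liam}.
That's 2 components.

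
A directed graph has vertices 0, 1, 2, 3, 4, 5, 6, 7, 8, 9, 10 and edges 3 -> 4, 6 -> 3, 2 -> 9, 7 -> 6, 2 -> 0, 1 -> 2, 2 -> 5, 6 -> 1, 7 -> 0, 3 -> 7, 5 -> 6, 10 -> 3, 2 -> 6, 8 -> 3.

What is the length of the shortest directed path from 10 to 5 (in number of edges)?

6

Distance 0: 10.
Distance 1: 3.
Distance 2: 4, 7.
Distance 3: 0, 6.
Distance 4: 1.
Distance 5: 2.
Distance 6: 5, 9 — contains 5.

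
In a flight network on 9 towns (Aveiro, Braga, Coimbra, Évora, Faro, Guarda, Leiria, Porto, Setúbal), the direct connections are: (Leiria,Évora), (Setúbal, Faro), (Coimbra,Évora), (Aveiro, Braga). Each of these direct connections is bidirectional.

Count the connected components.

From Aveiro: component {Aveiro, Braga}.
From Coimbra: component {Coimbra, Évora, Leiria}.
From Faro: component {Faro, Setúbal}.
From Guarda: component {Guarda}.
From Porto: component {Porto}.
That's 5 components.

5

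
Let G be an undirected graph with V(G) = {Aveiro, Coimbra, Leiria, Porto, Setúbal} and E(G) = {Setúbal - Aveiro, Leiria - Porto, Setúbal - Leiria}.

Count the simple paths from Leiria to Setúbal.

1

Leiria–Setúbal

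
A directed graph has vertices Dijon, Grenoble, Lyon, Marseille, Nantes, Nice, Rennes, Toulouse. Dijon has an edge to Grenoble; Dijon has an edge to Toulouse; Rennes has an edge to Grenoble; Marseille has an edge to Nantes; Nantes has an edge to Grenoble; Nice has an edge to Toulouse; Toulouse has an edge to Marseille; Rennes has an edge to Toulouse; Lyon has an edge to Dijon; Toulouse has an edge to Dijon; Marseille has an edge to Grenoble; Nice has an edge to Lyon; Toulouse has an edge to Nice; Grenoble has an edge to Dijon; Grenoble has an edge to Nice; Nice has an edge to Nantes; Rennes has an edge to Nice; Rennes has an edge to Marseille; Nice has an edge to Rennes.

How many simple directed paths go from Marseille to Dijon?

8

Marseille→Grenoble→Dijon
Marseille→Grenoble→Nice→Lyon→Dijon
Marseille→Grenoble→Nice→Rennes→Toulouse→Dijon
Marseille→Grenoble→Nice→Toulouse→Dijon
Marseille→Nantes→Grenoble→Dijon
Marseille→Nantes→Grenoble→Nice→Lyon→Dijon
Marseille→Nantes→Grenoble→Nice→Rennes→Toulouse→Dijon
Marseille→Nantes→Grenoble→Nice→Toulouse→Dijon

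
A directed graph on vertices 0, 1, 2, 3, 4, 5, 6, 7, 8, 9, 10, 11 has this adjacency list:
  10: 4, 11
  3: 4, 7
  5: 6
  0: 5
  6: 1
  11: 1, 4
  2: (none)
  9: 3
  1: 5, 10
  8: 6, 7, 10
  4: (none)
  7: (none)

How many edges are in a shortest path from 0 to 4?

5

Distance 0: 0.
Distance 1: 5.
Distance 2: 6.
Distance 3: 1.
Distance 4: 10.
Distance 5: 4, 11 — contains 4.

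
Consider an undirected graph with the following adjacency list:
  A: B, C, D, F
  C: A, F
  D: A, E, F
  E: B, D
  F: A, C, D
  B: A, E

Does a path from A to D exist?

Explore from A.
Distance 1: reach B, C, D, F.
Found D.

Yes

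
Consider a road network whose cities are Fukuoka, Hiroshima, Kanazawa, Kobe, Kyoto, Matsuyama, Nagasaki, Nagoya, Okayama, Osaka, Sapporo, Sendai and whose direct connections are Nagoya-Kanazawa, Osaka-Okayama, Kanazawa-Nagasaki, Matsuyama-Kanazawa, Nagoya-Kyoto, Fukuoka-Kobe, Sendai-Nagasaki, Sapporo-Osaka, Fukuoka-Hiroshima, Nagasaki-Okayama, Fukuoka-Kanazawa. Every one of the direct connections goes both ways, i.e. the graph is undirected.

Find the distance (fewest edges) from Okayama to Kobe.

4

Distance 0: Okayama.
Distance 1: Nagasaki, Osaka.
Distance 2: Kanazawa, Sapporo, Sendai.
Distance 3: Fukuoka, Matsuyama, Nagoya.
Distance 4: Hiroshima, Kobe, Kyoto — contains Kobe.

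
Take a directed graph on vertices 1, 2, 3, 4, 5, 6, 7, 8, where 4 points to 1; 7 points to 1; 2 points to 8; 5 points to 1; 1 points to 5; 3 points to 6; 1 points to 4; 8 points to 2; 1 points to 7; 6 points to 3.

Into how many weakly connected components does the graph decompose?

3

From 1: component {1, 4, 5, 7}.
From 2: component {2, 8}.
From 3: component {3, 6}.
That's 3 components.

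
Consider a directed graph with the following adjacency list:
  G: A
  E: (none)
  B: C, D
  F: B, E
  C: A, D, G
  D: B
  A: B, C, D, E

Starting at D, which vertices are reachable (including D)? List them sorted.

Start at D.
Its neighbours: B.
Then their neighbours: C.
Then next layer: A, G.
Then next layer: E.
Nothing further is reachable.

A, B, C, D, E, G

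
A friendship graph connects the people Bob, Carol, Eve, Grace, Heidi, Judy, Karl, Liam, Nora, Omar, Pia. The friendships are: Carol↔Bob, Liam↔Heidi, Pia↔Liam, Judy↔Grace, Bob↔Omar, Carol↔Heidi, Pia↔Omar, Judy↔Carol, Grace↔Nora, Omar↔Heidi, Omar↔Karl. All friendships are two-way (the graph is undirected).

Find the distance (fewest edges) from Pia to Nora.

Distance 0: Pia.
Distance 1: Liam, Omar.
Distance 2: Bob, Heidi, Karl.
Distance 3: Carol.
Distance 4: Judy.
Distance 5: Grace.
Distance 6: Nora — contains Nora.

6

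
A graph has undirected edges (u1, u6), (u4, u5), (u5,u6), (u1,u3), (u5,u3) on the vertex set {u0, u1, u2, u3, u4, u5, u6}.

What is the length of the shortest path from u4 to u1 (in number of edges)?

3

Distance 0: u4.
Distance 1: u5.
Distance 2: u3, u6.
Distance 3: u1 — contains u1.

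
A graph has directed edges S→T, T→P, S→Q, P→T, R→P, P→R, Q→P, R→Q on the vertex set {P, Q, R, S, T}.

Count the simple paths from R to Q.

1

R→Q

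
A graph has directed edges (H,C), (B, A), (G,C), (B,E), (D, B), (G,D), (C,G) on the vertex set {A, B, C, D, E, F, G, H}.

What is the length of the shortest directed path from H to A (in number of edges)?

5

Distance 0: H.
Distance 1: C.
Distance 2: G.
Distance 3: D.
Distance 4: B.
Distance 5: A, E — contains A.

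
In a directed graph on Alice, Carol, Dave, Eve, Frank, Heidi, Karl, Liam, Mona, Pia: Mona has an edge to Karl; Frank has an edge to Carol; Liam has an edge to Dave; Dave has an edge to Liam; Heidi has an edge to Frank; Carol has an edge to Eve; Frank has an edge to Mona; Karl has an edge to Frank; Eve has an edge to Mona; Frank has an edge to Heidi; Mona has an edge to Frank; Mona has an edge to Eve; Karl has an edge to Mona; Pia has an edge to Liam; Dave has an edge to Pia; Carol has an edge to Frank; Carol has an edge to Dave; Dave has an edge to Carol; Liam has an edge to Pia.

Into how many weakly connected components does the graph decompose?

From Alice: component {Alice}.
From Carol: component {Carol, Dave, Eve, Frank, Heidi, Karl, Liam, Mona, Pia}.
That's 2 components.

2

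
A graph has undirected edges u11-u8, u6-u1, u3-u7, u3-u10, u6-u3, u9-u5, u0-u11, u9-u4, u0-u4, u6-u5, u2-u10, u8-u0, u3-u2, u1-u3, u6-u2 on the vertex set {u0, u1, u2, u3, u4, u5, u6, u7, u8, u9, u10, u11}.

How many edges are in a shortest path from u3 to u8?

Distance 0: u3.
Distance 1: u1, u2, u6, u7, u10.
Distance 2: u5.
Distance 3: u9.
Distance 4: u4.
Distance 5: u0.
Distance 6: u8, u11 — contains u8.

6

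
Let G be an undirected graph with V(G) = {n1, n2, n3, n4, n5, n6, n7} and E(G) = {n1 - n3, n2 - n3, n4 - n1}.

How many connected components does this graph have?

From n1: component {n1, n2, n3, n4}.
From n5: component {n5}.
From n6: component {n6}.
From n7: component {n7}.
That's 4 components.

4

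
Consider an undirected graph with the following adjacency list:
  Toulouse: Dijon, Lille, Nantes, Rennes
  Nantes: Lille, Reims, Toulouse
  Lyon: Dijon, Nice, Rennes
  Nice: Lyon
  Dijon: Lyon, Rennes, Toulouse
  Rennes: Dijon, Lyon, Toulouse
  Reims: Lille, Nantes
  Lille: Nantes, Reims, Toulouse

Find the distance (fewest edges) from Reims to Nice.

5

Distance 0: Reims.
Distance 1: Lille, Nantes.
Distance 2: Toulouse.
Distance 3: Dijon, Rennes.
Distance 4: Lyon.
Distance 5: Nice — contains Nice.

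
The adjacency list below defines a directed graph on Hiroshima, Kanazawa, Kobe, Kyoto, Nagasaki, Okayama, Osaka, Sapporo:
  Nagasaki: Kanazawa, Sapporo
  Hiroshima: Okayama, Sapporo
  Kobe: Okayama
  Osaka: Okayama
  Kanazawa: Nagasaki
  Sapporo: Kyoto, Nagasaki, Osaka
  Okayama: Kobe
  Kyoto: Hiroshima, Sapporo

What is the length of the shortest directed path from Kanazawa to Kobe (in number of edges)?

5

Distance 0: Kanazawa.
Distance 1: Nagasaki.
Distance 2: Sapporo.
Distance 3: Kyoto, Osaka.
Distance 4: Hiroshima, Okayama.
Distance 5: Kobe — contains Kobe.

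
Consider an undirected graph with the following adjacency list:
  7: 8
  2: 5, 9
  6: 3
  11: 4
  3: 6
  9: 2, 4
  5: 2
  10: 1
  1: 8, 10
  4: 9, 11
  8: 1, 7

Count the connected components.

3

From 1: component {1, 7, 8, 10}.
From 2: component {2, 4, 5, 9, 11}.
From 3: component {3, 6}.
That's 3 components.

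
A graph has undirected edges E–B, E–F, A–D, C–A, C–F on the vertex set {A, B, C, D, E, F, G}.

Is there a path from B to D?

Explore from B.
Distance 1: reach E.
Distance 2: reach F.
Distance 3: reach C.
Distance 4: reach A.
Distance 5: reach D.
Found D.

Yes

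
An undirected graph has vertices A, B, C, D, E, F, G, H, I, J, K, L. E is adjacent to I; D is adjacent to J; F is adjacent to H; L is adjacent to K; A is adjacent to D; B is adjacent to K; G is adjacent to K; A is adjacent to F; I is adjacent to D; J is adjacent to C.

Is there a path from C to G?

No

Explore from C.
Distance 1: reach J.
Distance 2: reach D.
Distance 3: reach A, I.
Distance 4: reach E, F.
Distance 5: reach H.
The search is exhausted without reaching G; it lies in a different component.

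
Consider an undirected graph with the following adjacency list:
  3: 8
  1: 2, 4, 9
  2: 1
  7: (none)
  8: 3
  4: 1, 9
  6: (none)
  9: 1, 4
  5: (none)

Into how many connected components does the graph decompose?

5

From 1: component {1, 2, 4, 9}.
From 3: component {3, 8}.
From 5: component {5}.
From 6: component {6}.
From 7: component {7}.
That's 5 components.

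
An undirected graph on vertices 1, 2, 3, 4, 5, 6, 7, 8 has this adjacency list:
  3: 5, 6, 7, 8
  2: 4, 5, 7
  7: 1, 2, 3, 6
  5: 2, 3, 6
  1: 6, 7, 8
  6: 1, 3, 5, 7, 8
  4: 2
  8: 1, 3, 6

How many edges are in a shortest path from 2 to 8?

Distance 0: 2.
Distance 1: 4, 5, 7.
Distance 2: 1, 3, 6.
Distance 3: 8 — contains 8.

3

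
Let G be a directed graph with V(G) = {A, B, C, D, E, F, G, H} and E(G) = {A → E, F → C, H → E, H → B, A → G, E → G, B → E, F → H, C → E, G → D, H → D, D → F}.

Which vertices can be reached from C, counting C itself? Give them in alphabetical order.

B, C, D, E, F, G, H

Start at C.
Its neighbours: E.
Then their neighbours: G.
Then next layer: D.
Then next layer: F.
Then next layer: H.
Then next layer: B.
Nothing further is reachable.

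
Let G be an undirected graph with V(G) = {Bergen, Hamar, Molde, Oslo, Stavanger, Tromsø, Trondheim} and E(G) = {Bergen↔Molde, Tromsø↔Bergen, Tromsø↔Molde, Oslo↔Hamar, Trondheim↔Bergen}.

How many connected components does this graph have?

3

From Bergen: component {Bergen, Molde, Tromsø, Trondheim}.
From Hamar: component {Hamar, Oslo}.
From Stavanger: component {Stavanger}.
That's 3 components.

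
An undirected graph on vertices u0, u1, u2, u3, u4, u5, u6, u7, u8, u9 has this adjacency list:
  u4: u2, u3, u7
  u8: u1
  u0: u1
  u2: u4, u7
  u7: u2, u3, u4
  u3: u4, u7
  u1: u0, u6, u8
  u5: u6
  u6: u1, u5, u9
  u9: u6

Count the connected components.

From u0: component {u0, u1, u5, u6, u8, u9}.
From u2: component {u2, u3, u4, u7}.
That's 2 components.

2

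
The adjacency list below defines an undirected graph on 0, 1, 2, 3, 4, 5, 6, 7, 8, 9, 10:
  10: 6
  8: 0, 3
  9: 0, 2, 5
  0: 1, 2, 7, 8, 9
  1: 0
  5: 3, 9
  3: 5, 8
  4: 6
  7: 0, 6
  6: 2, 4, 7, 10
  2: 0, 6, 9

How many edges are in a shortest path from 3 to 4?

Distance 0: 3.
Distance 1: 5, 8.
Distance 2: 0, 9.
Distance 3: 1, 2, 7.
Distance 4: 6.
Distance 5: 4, 10 — contains 4.

5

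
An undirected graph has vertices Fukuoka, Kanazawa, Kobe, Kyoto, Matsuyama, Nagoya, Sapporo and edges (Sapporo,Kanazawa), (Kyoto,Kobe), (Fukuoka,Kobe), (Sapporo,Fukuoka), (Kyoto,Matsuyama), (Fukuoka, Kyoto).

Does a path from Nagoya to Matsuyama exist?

No

Nagoya has no edges, so nothing is reachable from it.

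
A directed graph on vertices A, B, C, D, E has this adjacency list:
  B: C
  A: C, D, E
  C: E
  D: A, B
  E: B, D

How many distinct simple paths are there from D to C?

3

D→A→C
D→A→E→B→C
D→B→C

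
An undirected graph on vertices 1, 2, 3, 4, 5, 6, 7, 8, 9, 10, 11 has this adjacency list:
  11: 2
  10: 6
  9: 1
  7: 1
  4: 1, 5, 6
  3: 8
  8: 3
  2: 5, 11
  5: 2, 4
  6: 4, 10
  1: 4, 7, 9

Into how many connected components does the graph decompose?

From 1: component {1, 2, 4, 5, 6, 7, 9, 10, 11}.
From 3: component {3, 8}.
That's 2 components.

2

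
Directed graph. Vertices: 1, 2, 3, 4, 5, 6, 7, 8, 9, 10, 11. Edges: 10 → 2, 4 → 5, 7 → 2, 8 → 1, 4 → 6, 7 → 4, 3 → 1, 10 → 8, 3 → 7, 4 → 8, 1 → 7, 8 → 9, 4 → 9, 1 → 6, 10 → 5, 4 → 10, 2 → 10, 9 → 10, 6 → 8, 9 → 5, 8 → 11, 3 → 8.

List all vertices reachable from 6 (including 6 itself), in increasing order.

1, 2, 4, 5, 6, 7, 8, 9, 10, 11

Start at 6.
Its neighbours: 8.
Then their neighbours: 1, 9, 11.
Then next layer: 5, 7, 10.
Then next layer: 2, 4.
Nothing further is reachable.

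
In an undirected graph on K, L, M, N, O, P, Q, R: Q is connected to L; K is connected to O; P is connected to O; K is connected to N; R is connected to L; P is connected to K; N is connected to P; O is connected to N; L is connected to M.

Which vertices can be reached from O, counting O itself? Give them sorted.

Start at O.
Its neighbours: K, N, P.
Nothing further is reachable.

K, N, O, P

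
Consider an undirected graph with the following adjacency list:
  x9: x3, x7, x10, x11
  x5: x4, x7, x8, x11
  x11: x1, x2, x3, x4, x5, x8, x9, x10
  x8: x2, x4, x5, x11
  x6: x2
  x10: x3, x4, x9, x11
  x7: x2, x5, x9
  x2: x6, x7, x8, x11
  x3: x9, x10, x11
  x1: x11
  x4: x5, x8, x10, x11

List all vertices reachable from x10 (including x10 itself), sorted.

Start at x10.
Its neighbours: x3, x4, x9, x11.
Then their neighbours: x1, x2, x5, x7, x8.
Then next layer: x6.
Every vertex is now reached.

x1, x2, x3, x4, x5, x6, x7, x8, x9, x10, x11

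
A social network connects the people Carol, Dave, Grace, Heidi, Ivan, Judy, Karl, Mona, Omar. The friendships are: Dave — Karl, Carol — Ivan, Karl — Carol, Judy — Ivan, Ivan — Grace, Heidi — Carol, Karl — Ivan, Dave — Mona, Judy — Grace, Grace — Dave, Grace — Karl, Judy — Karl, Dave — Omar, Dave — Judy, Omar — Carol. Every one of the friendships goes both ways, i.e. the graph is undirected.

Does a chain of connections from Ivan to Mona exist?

Explore from Ivan.
Distance 1: reach Carol, Grace, Judy, Karl.
Distance 2: reach Dave, Heidi, Omar.
Distance 3: reach Mona.
Found Mona.

Yes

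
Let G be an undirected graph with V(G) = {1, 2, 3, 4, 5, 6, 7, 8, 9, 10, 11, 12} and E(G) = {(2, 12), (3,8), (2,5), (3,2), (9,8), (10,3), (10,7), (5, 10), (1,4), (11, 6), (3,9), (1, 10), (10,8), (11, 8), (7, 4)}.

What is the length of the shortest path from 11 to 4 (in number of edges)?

Distance 0: 11.
Distance 1: 6, 8.
Distance 2: 3, 9, 10.
Distance 3: 1, 2, 5, 7.
Distance 4: 4, 12 — contains 4.

4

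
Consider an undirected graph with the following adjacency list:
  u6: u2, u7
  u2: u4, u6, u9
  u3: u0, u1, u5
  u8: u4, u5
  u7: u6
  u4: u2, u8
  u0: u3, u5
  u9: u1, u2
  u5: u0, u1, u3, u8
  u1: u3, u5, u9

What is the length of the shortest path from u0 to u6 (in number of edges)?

5

Distance 0: u0.
Distance 1: u3, u5.
Distance 2: u1, u8.
Distance 3: u4, u9.
Distance 4: u2.
Distance 5: u6 — contains u6.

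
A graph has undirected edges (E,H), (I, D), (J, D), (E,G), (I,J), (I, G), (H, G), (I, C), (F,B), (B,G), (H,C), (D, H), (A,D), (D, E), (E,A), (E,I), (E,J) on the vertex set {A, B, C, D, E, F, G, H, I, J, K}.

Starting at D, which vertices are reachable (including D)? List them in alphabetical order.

Start at D.
Its neighbours: A, E, H, I, J.
Then their neighbours: C, G.
Then next layer: B.
Then next layer: F.
Nothing further is reachable.

A, B, C, D, E, F, G, H, I, J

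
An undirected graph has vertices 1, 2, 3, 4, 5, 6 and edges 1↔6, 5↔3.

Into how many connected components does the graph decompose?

4

From 1: component {1, 6}.
From 2: component {2}.
From 3: component {3, 5}.
From 4: component {4}.
That's 4 components.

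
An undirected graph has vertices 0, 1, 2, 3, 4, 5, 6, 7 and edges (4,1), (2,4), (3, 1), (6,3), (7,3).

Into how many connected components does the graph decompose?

3

From 0: component {0}.
From 1: component {1, 2, 3, 4, 6, 7}.
From 5: component {5}.
That's 3 components.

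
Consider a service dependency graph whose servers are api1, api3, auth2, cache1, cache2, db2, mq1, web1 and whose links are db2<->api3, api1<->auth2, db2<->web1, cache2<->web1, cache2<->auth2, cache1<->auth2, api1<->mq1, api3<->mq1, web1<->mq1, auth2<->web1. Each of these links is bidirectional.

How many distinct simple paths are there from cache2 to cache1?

4

cache2–auth2–cache1
cache2–web1–auth2–cache1
cache2–web1–db2–api3–mq1–api1–auth2–cache1
cache2–web1–mq1–api1–auth2–cache1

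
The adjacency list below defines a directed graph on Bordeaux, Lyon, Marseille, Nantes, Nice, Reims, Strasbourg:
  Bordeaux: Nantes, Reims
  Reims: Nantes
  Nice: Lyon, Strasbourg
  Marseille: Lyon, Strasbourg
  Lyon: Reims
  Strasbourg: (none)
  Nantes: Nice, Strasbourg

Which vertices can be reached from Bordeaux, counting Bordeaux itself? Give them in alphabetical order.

Start at Bordeaux.
Its neighbours: Nantes, Reims.
Then their neighbours: Nice, Strasbourg.
Then next layer: Lyon.
Nothing further is reachable.

Bordeaux, Lyon, Nantes, Nice, Reims, Strasbourg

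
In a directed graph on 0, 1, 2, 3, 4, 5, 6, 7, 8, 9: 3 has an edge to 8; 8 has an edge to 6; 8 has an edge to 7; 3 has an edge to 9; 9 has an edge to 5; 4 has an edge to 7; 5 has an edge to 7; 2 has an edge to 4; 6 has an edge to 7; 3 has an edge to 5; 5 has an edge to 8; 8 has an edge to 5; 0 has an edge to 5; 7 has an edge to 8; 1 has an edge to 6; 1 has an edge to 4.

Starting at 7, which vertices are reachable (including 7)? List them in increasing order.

5, 6, 7, 8

Start at 7.
Its neighbours: 8.
Then their neighbours: 5, 6.
Nothing further is reachable.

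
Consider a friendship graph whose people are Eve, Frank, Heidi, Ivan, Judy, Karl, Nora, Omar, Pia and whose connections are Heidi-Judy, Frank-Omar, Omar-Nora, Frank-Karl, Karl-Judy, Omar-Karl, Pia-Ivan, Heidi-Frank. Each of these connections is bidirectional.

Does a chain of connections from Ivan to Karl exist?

No

Explore from Ivan.
Distance 1: reach Pia.
The search is exhausted without reaching Karl; it lies in a different component.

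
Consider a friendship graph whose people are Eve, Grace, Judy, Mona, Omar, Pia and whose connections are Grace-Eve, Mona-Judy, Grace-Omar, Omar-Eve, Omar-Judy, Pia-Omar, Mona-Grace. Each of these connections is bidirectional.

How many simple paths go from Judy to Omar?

3

Judy–Mona–Grace–Eve–Omar
Judy–Mona–Grace–Omar
Judy–Omar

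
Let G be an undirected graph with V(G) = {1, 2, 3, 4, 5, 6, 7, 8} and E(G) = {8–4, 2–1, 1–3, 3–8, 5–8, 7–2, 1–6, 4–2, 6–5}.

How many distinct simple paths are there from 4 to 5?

4

4–2–1–3–8–5
4–2–1–6–5
4–8–3–1–6–5
4–8–5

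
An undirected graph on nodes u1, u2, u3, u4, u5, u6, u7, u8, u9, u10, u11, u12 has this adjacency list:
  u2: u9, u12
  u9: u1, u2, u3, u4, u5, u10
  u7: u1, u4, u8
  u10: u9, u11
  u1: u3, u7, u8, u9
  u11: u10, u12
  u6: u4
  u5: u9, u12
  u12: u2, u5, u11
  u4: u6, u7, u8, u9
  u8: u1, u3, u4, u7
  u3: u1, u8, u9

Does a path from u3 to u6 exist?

Explore from u3.
Distance 1: reach u1, u8, u9.
Distance 2: reach u2, u4, u5, u7, u10.
Distance 3: reach u6, u11, u12.
Found u6.

Yes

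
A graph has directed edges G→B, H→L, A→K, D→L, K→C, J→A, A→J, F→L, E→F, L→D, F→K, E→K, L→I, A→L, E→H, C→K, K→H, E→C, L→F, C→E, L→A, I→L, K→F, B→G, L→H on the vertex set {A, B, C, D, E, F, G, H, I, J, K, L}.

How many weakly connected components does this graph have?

2

From A: component {A, C, D, E, F, H, I, J, K, L}.
From B: component {B, G}.
That's 2 components.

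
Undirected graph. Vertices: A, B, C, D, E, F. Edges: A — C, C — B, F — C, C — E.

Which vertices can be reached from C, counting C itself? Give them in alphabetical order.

Start at C.
Its neighbours: A, B, E, F.
Nothing further is reachable.

A, B, C, E, F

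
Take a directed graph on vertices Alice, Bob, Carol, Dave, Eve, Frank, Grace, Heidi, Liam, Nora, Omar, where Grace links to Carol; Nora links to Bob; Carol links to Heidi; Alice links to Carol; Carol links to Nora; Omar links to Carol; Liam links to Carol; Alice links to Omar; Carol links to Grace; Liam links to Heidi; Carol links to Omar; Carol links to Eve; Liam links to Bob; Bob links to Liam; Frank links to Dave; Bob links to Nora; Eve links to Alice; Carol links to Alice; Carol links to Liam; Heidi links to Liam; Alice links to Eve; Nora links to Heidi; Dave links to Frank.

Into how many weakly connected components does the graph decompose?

2

From Alice: component {Alice, Bob, Carol, Eve, Grace, Heidi, Liam, Nora, Omar}.
From Dave: component {Dave, Frank}.
That's 2 components.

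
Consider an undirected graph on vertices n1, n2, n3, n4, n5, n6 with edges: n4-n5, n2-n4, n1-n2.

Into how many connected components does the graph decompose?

From n1: component {n1, n2, n4, n5}.
From n3: component {n3}.
From n6: component {n6}.
That's 3 components.

3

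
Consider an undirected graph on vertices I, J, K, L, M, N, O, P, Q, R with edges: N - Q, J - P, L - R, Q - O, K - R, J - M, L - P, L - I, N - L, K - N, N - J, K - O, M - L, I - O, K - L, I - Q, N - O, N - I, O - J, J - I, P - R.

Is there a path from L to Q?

Explore from L.
Distance 1: reach I, K, M, N, P, R.
Distance 2: reach J, O, Q.
Found Q.

Yes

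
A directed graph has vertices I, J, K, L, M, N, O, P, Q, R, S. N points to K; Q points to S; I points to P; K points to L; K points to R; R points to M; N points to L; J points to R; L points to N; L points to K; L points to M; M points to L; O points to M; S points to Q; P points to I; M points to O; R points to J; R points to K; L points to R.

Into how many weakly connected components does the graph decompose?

3

From I: component {I, P}.
From J: component {J, K, L, M, N, O, R}.
From Q: component {Q, S}.
That's 3 components.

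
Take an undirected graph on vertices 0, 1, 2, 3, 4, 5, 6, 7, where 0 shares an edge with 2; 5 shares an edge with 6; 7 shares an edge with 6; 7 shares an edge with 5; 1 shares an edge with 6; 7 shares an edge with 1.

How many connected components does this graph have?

From 0: component {0, 2}.
From 1: component {1, 5, 6, 7}.
From 3: component {3}.
From 4: component {4}.
That's 4 components.

4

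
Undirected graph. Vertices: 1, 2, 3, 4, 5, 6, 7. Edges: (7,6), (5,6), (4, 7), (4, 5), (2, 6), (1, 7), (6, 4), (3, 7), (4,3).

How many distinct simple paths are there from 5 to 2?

4

5–4–3–7–6–2
5–4–6–2
5–4–7–6–2
5–6–2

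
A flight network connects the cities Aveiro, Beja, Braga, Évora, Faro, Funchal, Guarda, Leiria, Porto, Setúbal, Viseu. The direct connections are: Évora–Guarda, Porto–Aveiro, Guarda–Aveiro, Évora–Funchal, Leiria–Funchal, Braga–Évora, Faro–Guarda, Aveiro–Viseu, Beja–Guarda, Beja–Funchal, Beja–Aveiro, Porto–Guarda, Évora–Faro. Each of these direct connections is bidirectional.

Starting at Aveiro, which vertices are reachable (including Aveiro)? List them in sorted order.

Start at Aveiro.
Its neighbours: Beja, Guarda, Porto, Viseu.
Then their neighbours: Évora, Faro, Funchal.
Then next layer: Braga, Leiria.
Nothing further is reachable.

Aveiro, Beja, Braga, Évora, Faro, Funchal, Guarda, Leiria, Porto, Viseu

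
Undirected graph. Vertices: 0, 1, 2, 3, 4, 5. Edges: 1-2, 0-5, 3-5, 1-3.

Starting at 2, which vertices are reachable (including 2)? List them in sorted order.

0, 1, 2, 3, 5

Start at 2.
Its neighbours: 1.
Then their neighbours: 3.
Then next layer: 5.
Then next layer: 0.
Nothing further is reachable.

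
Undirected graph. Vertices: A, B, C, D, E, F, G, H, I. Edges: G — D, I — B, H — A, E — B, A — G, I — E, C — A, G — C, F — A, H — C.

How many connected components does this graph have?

From A: component {A, C, D, F, G, H}.
From B: component {B, E, I}.
That's 2 components.

2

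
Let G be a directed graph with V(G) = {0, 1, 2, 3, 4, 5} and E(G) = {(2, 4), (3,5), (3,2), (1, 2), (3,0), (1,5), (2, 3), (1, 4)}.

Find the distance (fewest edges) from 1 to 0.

3

Distance 0: 1.
Distance 1: 2, 4, 5.
Distance 2: 3.
Distance 3: 0 — contains 0.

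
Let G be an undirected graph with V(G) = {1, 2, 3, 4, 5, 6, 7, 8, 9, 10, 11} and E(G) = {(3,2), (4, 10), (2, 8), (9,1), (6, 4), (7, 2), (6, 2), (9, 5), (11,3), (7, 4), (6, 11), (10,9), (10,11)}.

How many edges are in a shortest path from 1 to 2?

Distance 0: 1.
Distance 1: 9.
Distance 2: 5, 10.
Distance 3: 4, 11.
Distance 4: 3, 6, 7.
Distance 5: 2 — contains 2.

5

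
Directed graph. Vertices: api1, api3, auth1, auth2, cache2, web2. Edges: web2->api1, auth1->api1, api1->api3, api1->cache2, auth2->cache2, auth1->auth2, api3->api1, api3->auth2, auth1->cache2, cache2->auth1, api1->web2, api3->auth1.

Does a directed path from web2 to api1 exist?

Yes

Explore from web2.
Distance 1: reach api1.
Found api1.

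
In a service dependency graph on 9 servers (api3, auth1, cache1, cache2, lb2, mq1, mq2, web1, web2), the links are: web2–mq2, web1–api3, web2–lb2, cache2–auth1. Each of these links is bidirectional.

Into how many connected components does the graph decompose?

5

From api3: component {api3, web1}.
From auth1: component {auth1, cache2}.
From cache1: component {cache1}.
From lb2: component {lb2, mq2, web2}.
From mq1: component {mq1}.
That's 5 components.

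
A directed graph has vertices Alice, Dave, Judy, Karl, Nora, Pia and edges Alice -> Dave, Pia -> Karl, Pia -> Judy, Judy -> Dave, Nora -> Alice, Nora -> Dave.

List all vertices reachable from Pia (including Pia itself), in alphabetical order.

Start at Pia.
Its neighbours: Judy, Karl.
Then their neighbours: Dave.
Nothing further is reachable.

Dave, Judy, Karl, Pia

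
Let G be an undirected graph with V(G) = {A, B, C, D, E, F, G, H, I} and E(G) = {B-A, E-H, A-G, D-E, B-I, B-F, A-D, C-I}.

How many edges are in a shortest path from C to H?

Distance 0: C.
Distance 1: I.
Distance 2: B.
Distance 3: A, F.
Distance 4: D, G.
Distance 5: E.
Distance 6: H — contains H.

6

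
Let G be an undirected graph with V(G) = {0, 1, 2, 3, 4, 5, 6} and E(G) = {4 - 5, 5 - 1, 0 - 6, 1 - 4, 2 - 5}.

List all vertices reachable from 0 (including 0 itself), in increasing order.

Start at 0.
Its neighbours: 6.
Nothing further is reachable.

0, 6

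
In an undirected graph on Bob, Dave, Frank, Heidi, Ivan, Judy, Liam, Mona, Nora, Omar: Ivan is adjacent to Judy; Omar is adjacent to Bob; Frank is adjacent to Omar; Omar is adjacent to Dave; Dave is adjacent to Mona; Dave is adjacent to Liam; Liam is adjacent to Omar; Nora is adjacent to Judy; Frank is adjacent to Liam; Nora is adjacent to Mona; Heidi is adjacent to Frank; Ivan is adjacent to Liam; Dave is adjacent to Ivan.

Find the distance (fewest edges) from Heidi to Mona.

Distance 0: Heidi.
Distance 1: Frank.
Distance 2: Liam, Omar.
Distance 3: Bob, Dave, Ivan.
Distance 4: Judy, Mona — contains Mona.

4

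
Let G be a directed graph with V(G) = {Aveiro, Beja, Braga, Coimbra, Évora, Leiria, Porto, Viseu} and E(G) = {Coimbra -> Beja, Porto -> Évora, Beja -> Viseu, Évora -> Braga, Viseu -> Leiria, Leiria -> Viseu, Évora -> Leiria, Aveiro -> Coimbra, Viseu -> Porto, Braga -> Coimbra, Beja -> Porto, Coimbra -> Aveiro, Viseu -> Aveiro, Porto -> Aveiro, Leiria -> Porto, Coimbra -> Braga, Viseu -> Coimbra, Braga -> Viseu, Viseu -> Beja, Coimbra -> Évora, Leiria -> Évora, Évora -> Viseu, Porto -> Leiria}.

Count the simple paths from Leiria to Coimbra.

Leiria→Évora→Braga→Coimbra
Leiria→Évora→Braga→Viseu→Aveiro→Coimbra
Leiria→Évora→Braga→Viseu→Beja→Porto→Aveiro→Coimbra
Leiria→Évora→Braga→Viseu→Coimbra
Leiria→Évora→Braga→Viseu→Porto→Aveiro→Coimbra
Leiria→Évora→Viseu→Aveiro→Coimbra
Leiria→Évora→Viseu→Beja→Porto→Aveiro→Coimbra
Leiria→Évora→Viseu→Coimbra
... and 13 more.

21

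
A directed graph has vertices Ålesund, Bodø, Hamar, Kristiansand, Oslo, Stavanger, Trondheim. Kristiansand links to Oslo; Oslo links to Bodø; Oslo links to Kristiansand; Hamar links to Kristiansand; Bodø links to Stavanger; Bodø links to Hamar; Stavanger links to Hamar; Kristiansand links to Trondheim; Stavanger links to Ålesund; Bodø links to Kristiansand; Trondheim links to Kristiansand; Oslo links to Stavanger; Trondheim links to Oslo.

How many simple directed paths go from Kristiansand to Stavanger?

Kristiansand→Oslo→Bodø→Stavanger
Kristiansand→Oslo→Stavanger
Kristiansand→Trondheim→Oslo→Bodø→Stavanger
Kristiansand→Trondheim→Oslo→Stavanger

4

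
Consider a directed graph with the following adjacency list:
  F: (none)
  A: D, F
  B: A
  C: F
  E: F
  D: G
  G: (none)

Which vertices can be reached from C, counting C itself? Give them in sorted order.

Start at C.
Its neighbours: F.
Nothing further is reachable.

C, F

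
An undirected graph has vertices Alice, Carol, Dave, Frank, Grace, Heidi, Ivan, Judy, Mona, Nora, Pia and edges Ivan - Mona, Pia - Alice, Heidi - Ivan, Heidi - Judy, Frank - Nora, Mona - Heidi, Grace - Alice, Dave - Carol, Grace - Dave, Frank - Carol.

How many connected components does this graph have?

2

From Alice: component {Alice, Carol, Dave, Frank, Grace, Nora, Pia}.
From Heidi: component {Heidi, Ivan, Judy, Mona}.
That's 2 components.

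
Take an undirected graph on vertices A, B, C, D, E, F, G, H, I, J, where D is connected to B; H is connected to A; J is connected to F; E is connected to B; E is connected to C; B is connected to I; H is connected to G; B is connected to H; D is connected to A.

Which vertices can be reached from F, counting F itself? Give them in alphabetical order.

F, J

Start at F.
Its neighbours: J.
Nothing further is reachable.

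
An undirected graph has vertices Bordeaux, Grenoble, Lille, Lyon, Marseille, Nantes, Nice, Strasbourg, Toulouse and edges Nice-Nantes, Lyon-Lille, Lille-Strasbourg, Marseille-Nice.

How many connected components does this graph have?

5

From Bordeaux: component {Bordeaux}.
From Grenoble: component {Grenoble}.
From Lille: component {Lille, Lyon, Strasbourg}.
From Marseille: component {Marseille, Nantes, Nice}.
From Toulouse: component {Toulouse}.
That's 5 components.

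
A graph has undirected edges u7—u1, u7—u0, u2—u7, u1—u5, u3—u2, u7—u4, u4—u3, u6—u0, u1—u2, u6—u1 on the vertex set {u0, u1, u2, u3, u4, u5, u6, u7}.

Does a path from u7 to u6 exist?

Explore from u7.
Distance 1: reach u0, u1, u2, u4.
Distance 2: reach u3, u5, u6.
Found u6.

Yes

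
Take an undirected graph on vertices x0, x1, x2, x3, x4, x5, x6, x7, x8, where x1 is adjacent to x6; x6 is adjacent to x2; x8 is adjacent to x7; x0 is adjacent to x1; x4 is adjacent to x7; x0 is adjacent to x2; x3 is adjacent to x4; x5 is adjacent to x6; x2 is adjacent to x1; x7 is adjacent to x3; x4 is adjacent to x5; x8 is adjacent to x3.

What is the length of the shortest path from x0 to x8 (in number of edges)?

Distance 0: x0.
Distance 1: x1, x2.
Distance 2: x6.
Distance 3: x5.
Distance 4: x4.
Distance 5: x3, x7.
Distance 6: x8 — contains x8.

6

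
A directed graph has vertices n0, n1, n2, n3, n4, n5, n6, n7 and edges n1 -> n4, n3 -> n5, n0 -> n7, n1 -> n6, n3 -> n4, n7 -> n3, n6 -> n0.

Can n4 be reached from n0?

Explore from n0.
Distance 1: reach n7.
Distance 2: reach n3.
Distance 3: reach n4, n5.
Found n4.

Yes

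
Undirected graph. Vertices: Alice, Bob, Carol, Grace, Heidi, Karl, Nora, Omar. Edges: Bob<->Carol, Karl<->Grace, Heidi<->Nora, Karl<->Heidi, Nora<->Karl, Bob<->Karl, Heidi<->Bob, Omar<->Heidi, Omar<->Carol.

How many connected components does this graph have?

From Alice: component {Alice}.
From Bob: component {Bob, Carol, Grace, Heidi, Karl, Nora, Omar}.
That's 2 components.

2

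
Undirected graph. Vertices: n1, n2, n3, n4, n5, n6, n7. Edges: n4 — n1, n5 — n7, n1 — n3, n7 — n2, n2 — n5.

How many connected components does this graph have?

3

From n1: component {n1, n3, n4}.
From n2: component {n2, n5, n7}.
From n6: component {n6}.
That's 3 components.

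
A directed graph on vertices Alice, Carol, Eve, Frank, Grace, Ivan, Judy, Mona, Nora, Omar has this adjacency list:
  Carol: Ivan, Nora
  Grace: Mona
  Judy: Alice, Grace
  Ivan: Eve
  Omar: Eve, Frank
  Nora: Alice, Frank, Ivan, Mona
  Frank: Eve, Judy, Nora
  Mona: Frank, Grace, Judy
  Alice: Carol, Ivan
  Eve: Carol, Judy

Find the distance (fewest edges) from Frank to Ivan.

2

Distance 0: Frank.
Distance 1: Eve, Judy, Nora.
Distance 2: Alice, Carol, Grace, Ivan, Mona — contains Ivan.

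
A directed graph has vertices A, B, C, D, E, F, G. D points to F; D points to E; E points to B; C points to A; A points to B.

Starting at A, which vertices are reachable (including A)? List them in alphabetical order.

Start at A.
Its neighbours: B.
Nothing further is reachable.

A, B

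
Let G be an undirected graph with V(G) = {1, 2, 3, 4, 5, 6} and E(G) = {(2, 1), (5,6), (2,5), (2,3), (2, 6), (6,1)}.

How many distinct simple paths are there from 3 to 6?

3

3–2–1–6
3–2–5–6
3–2–6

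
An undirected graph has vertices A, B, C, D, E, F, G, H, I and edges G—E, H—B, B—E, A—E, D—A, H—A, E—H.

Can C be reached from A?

Explore from A.
Distance 1: reach D, E, H.
Distance 2: reach B, G.
The search is exhausted without reaching C; it lies in a different component.

No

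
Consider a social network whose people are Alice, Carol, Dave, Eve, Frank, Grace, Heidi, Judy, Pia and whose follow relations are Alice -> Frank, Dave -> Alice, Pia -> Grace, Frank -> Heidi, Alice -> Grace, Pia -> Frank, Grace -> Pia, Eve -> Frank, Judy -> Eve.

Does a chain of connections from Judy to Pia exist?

No

Explore from Judy.
Distance 1: reach Eve.
Distance 2: reach Frank.
Distance 3: reach Heidi.
The search from Judy is exhausted; no directed path reaches Pia.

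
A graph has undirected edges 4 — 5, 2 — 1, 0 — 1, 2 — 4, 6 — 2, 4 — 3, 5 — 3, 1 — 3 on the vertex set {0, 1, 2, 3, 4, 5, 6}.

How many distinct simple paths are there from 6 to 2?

1

6–2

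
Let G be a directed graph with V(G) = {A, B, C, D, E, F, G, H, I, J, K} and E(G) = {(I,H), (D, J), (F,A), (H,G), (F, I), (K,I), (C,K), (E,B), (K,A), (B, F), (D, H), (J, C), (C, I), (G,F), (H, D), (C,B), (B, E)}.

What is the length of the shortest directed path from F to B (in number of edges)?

Distance 0: F.
Distance 1: A, I.
Distance 2: H.
Distance 3: D, G.
Distance 4: J.
Distance 5: C.
Distance 6: B, K — contains B.

6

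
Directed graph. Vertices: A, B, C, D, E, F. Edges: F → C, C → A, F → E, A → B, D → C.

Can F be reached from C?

No

Explore from C.
Distance 1: reach A.
Distance 2: reach B.
The search from C is exhausted; no directed path reaches F.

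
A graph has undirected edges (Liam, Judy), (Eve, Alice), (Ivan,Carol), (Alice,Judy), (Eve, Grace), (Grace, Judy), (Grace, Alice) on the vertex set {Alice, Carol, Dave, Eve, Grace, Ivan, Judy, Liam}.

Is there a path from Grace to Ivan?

Explore from Grace.
Distance 1: reach Alice, Eve, Judy.
Distance 2: reach Liam.
The search is exhausted without reaching Ivan; it lies in a different component.

No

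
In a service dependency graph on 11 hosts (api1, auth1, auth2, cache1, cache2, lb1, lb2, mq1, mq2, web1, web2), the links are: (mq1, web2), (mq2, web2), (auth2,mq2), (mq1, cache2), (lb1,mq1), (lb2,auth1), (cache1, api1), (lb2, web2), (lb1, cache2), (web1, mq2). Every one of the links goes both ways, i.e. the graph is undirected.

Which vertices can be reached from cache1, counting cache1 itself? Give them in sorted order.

api1, cache1

Start at cache1.
Its neighbours: api1.
Nothing further is reachable.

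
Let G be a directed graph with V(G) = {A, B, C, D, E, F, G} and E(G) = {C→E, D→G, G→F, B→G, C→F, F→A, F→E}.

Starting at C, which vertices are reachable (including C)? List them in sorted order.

Start at C.
Its neighbours: E, F.
Then their neighbours: A.
Nothing further is reachable.

A, C, E, F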